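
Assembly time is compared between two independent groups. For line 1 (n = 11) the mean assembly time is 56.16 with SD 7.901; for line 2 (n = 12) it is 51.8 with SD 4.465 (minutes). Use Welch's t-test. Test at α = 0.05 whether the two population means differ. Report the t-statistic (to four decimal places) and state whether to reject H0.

t = 1.6097; fail to reject H0

Let group 1 = line 1, group 2 = line 2. H0: μ_1 = μ_2; H1: μ_1 ≠ μ_2 (Welch's two-sample t-test, two-sided).
t = (x̄_1 − x̄_2)/√(s_1²/n_1 + s_2²/n_2) = (56.16 − 51.8)/√(7.901²/11 + 4.465²/12) = 1.6097
Welch–Satterthwaite df ≈ 15.50
Two-sided p-value ≈ 0.128
Since p ≈ 0.128 > α = 0.05, fail to reject H0; the evidence is not statistically significant.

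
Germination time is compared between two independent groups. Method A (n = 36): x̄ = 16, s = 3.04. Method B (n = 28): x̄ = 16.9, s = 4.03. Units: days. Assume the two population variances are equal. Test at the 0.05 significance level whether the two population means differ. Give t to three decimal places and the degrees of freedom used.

t = -1.019, df = 62

Let group 1 = method A, group 2 = method B. H0: μ_1 = μ_2; H1: μ_1 ≠ μ_2 (two-sample pooled-variance t-test, two-sided).
s_p² = [(36−1)·3.04² + (28−1)·4.03²]/(36+28−2) = 12.2897
t = (16 − 16.9)/√[12.2897·(1/36 + 1/28)] = -1.019
df = n₁ + n₂ − 2 = 62
Two-sided p-value ≈ 0.312
Since p ≈ 0.312 > α = 0.05, fail to reject H0; the data do not provide sufficient evidence against H0.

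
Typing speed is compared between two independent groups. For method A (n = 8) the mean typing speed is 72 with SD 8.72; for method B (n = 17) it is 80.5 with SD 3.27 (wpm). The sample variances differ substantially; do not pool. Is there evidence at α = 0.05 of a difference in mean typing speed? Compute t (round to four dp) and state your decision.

t = -2.6701; reject H0

Let group 1 = method A, group 2 = method B. H0: μ_1 = μ_2; H1: μ_1 ≠ μ_2 (Welch's two-sample t-test, two-sided).
t = (x̄_1 − x̄_2)/√(s_1²/n_1 + s_2²/n_2) = (72 − 80.5)/√(8.72²/8 + 3.27²/17) = -2.6701
Welch–Satterthwaite df ≈ 7.94
Two-sided p-value ≈ 0.029
Since p ≈ 0.029 < α = 0.05, reject H0; the data support H1.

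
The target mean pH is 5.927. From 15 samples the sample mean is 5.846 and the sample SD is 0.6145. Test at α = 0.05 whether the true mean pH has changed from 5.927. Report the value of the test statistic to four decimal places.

-0.5105

H0: μ = 5.927; H1: μ ≠ 5.927 (one-sample t-test, two-sided).
t = (x̄ − μ₀)/(s/√n) = (5.846 − 5.927)/(0.6145/√15) = -0.5105
df = n − 1 = 14
Two-sided p-value ≈ 0.618
Since p ≈ 0.618 > α = 0.05, fail to reject H0; the data do not provide sufficient evidence against H0.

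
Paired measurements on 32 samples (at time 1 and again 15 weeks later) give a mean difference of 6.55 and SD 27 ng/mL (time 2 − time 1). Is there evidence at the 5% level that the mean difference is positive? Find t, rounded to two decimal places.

H0: μ_d = 0; H1: μ_d > 0 (paired t-test on the differences, right-tailed).
t = d̄/(s_d/√n) = 6.55/(27/√32) = 1.37
df = n − 1 = 31
p-value = P(T ≥ 1.37) ≈ 0.0899
Since p ≈ 0.0899 > α = 0.05, fail to reject H0; the evidence is not statistically significant.

1.37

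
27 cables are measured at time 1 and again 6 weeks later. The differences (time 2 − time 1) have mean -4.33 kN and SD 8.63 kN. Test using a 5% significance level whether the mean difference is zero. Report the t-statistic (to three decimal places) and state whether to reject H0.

t = -2.607; reject H0

H0: μ_d = 0; H1: μ_d ≠ 0 (paired t-test on the differences, two-sided).
t = d̄/(s_d/√n) = -4.33/(8.63/√27) = -2.607
df = n − 1 = 26
Two-sided p-value ≈ 0.0149
Since p ≈ 0.0149 < α = 0.05, reject H0; the data support H1.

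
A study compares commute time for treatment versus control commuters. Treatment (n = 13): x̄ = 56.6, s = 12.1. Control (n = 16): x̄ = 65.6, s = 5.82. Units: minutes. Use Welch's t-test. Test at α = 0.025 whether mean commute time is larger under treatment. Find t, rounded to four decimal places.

-2.4605

Let group 1 = treatment, group 2 = control. H0: μ_1 = μ_2; H1: μ_1 > μ_2 (Welch's two-sample t-test, right-tailed).
t = (x̄_1 − x̄_2)/√(s_1²/n_1 + s_2²/n_2) = (56.6 − 65.6)/√(12.1²/13 + 5.82²/16) = -2.4605
Welch–Satterthwaite df ≈ 16.47
p-value = P(T ≥ -2.4605) ≈ 0.987
Since p ≈ 0.987 > α = 0.025, fail to reject H0; the evidence is not statistically significant.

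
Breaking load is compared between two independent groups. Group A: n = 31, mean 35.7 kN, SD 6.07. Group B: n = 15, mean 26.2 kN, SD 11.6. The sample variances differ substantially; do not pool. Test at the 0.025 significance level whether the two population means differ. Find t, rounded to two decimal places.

Let group 1 = group A, group 2 = group B. H0: μ_1 = μ_2; H1: μ_1 ≠ μ_2 (Welch's two-sample t-test, two-sided).
t = (x̄_1 − x̄_2)/√(s_1²/n_1 + s_2²/n_2) = (35.7 − 26.2)/√(6.07²/31 + 11.6²/15) = 2.98
Welch–Satterthwaite df ≈ 17.81
Two-sided p-value ≈ 0.008
Since p ≈ 0.008 < α = 0.025, reject H0; the evidence is statistically significant.

2.98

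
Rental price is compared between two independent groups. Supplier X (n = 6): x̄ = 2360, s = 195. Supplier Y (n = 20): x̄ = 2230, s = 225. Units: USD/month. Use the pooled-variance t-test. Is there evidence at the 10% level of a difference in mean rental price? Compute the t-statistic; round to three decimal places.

Let group 1 = supplier X, group 2 = supplier Y. H0: μ_1 = μ_2; H1: μ_1 ≠ μ_2 (two-sample pooled-variance t-test, two-sided).
s_p² = [(6−1)·195² + (20−1)·225²]/(6+20−2) = 48000
t = (2360 − 2230)/√[48000·(1/6 + 1/20)] = 1.275
df = n₁ + n₂ − 2 = 24
Two-sided p-value ≈ 0.215
Since p ≈ 0.215 > α = 0.1, fail to reject H0; the data do not provide sufficient evidence against H0.

1.275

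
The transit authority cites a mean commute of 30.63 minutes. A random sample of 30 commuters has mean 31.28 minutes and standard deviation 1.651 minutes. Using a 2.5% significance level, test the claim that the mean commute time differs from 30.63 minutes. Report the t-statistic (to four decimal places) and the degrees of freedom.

H0: μ = 30.63; H1: μ ≠ 30.63 (one-sample t-test, two-sided).
t = (x̄ − μ₀)/(s/√n) = (31.28 − 30.63)/(1.651/√30) = 2.1564
df = n − 1 = 29
Two-sided p-value ≈ 0.0395
Since p ≈ 0.0395 > α = 0.025, fail to reject H0; the evidence is not statistically significant.

t = 2.1564, df = 29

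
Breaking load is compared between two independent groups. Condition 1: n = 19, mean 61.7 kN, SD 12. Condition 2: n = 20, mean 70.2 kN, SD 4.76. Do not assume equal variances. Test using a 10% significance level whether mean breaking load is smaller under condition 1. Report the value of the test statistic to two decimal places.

-2.88

Let group 1 = condition 1, group 2 = condition 2. H0: μ_1 = μ_2; H1: μ_1 < μ_2 (Welch's two-sample t-test, left-tailed).
t = (x̄_1 − x̄_2)/√(s_1²/n_1 + s_2²/n_2) = (61.7 − 70.2)/√(12²/19 + 4.76²/20) = -2.88
Welch–Satterthwaite df ≈ 23.29
p-value = P(T ≤ -2.88) ≈ 0.0042
Since p ≈ 0.0042 < α = 0.1, reject H0; the data support H1.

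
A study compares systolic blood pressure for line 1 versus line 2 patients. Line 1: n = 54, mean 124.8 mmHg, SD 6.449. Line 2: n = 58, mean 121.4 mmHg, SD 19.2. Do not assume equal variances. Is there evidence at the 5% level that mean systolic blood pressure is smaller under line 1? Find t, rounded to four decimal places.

1.2737

Let group 1 = line 1, group 2 = line 2. H0: μ_1 = μ_2; H1: μ_1 < μ_2 (Welch's two-sample t-test, left-tailed).
t = (x̄_1 − x̄_2)/√(s_1²/n_1 + s_2²/n_2) = (124.8 − 121.4)/√(6.449²/54 + 19.2²/58) = 1.2737
Welch–Satterthwaite df ≈ 70.54
p-value = P(T ≤ 1.2737) ≈ 0.8965
Since p ≈ 0.8965 > α = 0.05, fail to reject H0; the evidence is not statistically significant.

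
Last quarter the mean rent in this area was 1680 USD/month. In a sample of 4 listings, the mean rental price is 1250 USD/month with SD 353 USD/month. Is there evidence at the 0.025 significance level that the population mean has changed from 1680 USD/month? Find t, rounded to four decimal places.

-2.4363

H0: μ = 1680; H1: μ ≠ 1680 (one-sample t-test, two-sided).
t = (x̄ − μ₀)/(s/√n) = (1250 − 1680)/(353/√4) = -2.4363
df = n − 1 = 3
Two-sided p-value ≈ 0.093
Since p ≈ 0.093 > α = 0.025, fail to reject H0; the data do not provide sufficient evidence against H0.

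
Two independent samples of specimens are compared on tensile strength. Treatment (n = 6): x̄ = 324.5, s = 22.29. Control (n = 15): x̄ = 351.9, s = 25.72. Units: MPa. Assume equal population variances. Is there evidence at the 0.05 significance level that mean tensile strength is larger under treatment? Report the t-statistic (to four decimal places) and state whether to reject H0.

Let group 1 = treatment, group 2 = control. H0: μ_1 = μ_2; H1: μ_1 > μ_2 (two-sample pooled-variance t-test, right-tailed).
s_p² = [(6−1)·22.29² + (15−1)·25.72²]/(6+15−2) = 618.183
t = (324.5 − 351.9)/√[618.183·(1/6 + 1/15)] = -2.2814
df = n₁ + n₂ − 2 = 19
p-value = P(T ≥ -2.2814) ≈ 0.9829
Since p ≈ 0.9829 > α = 0.05, fail to reject H0; the data do not provide sufficient evidence against H0.

t = -2.2814; fail to reject H0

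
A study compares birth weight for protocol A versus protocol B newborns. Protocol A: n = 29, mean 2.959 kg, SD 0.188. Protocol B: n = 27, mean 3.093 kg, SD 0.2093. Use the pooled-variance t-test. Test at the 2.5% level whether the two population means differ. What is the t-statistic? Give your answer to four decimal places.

Let group 1 = protocol A, group 2 = protocol B. H0: μ_1 = μ_2; H1: μ_1 ≠ μ_2 (two-sample pooled-variance t-test, two-sided).
s_p² = [(29−1)·0.188² + (27−1)·0.2093²]/(29+27−2) = 0.0394185
t = (2.959 − 3.093)/√[0.0394185·(1/29 + 1/27)] = -2.5237
df = n₁ + n₂ − 2 = 54
Two-sided p-value ≈ 0.0146
Since p ≈ 0.0146 < α = 0.025, reject H0; the evidence is statistically significant.

-2.5237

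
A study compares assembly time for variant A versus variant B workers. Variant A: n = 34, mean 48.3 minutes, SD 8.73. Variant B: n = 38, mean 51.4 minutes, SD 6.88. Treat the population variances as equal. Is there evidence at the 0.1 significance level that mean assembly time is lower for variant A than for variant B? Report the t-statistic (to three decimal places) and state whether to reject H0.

t = -1.682; reject H0

Let group 1 = variant A, group 2 = variant B. H0: μ_1 = μ_2; H1: μ_1 < μ_2 (two-sample pooled-variance t-test, left-tailed).
s_p² = [(34−1)·8.73² + (38−1)·6.88²]/(34+38−2) = 60.9486
t = (48.3 − 51.4)/√[60.9486·(1/34 + 1/38)] = -1.682
df = n₁ + n₂ − 2 = 70
p-value = P(T ≤ -1.682) ≈ 0.049
Since p ≈ 0.049 < α = 0.1, reject H0; the data support H1.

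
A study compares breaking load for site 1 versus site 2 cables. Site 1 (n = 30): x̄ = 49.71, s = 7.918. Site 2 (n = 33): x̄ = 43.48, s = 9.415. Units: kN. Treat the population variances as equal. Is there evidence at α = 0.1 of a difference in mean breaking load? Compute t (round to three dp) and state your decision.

Let group 1 = site 1, group 2 = site 2. H0: μ_1 = μ_2; H1: μ_1 ≠ μ_2 (two-sample pooled-variance t-test, two-sided).
s_p² = [(30−1)·7.918² + (33−1)·9.415²]/(30+33−2) = 76.3065
t = (49.71 − 43.48)/√[76.3065·(1/30 + 1/33)] = 2.827
df = n₁ + n₂ − 2 = 61
Two-sided p-value ≈ 0.006
Since p ≈ 0.006 < α = 0.1, reject H0; the data support H1.

t = 2.827; reject H0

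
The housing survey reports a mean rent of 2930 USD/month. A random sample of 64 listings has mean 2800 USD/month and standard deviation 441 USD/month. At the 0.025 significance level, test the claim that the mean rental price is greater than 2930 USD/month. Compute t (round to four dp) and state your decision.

H0: μ = 2930; H1: μ > 2930 (one-sample t-test, right-tailed).
t = (x̄ − μ₀)/(s/√n) = (2800 − 2930)/(441/√64) = -2.3583
df = n − 1 = 63
p-value = P(T ≥ -2.3583) ≈ 0.9893
Since p ≈ 0.9893 > α = 0.025, fail to reject H0; the data do not provide sufficient evidence against H0.

t = -2.3583; fail to reject H0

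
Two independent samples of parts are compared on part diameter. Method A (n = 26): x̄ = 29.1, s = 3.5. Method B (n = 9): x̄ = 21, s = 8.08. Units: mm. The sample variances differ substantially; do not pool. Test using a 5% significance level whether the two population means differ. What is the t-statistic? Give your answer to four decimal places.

2.9143

Let group 1 = method A, group 2 = method B. H0: μ_1 = μ_2; H1: μ_1 ≠ μ_2 (Welch's two-sample t-test, two-sided).
t = (x̄_1 − x̄_2)/√(s_1²/n_1 + s_2²/n_2) = (29.1 − 21)/√(3.5²/26 + 8.08²/9) = 2.9143
Welch–Satterthwaite df ≈ 9.06
Two-sided p-value ≈ 0.017
Since p ≈ 0.017 < α = 0.05, reject H0; the evidence is statistically significant.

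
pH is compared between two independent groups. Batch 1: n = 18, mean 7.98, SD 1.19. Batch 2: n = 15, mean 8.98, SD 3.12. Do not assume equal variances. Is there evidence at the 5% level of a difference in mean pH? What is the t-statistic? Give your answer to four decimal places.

Let group 1 = batch 1, group 2 = batch 2. H0: μ_1 = μ_2; H1: μ_1 ≠ μ_2 (Welch's two-sample t-test, two-sided).
t = (x̄_1 − x̄_2)/√(s_1²/n_1 + s_2²/n_2) = (7.98 − 8.98)/√(1.19²/18 + 3.12²/15) = -1.1723
Welch–Satterthwaite df ≈ 17.39
Two-sided p-value ≈ 0.2569
Since p ≈ 0.2569 > α = 0.05, fail to reject H0; the evidence is not statistically significant.

-1.1723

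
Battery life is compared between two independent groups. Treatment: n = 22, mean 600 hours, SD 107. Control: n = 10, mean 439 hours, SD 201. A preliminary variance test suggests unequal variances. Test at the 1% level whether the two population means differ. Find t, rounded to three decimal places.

Let group 1 = treatment, group 2 = control. H0: μ_1 = μ_2; H1: μ_1 ≠ μ_2 (Welch's two-sample t-test, two-sided).
t = (x̄_1 − x̄_2)/√(s_1²/n_1 + s_2²/n_2) = (600 − 439)/√(107²/22 + 201²/10) = 2.384
Welch–Satterthwaite df ≈ 11.39
Two-sided p-value ≈ 0.0355
Since p ≈ 0.0355 > α = 0.01, fail to reject H0; the data do not provide sufficient evidence against H0.

2.384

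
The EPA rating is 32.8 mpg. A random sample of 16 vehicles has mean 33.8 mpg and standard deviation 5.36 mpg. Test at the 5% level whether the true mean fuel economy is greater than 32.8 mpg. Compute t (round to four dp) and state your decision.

H0: μ = 32.8; H1: μ > 32.8 (one-sample t-test, right-tailed).
t = (x̄ − μ₀)/(s/√n) = (33.8 − 32.8)/(5.36/√16) = 0.7463
df = n − 1 = 15
p-value = P(T ≥ 0.7463) ≈ 0.2335
Since p ≈ 0.2335 > α = 0.05, fail to reject H0; the evidence is not statistically significant.

t = 0.7463; fail to reject H0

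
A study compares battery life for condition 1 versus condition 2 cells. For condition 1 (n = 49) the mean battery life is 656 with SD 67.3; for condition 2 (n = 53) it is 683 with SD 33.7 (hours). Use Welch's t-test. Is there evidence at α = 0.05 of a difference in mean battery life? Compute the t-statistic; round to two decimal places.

-2.53

Let group 1 = condition 1, group 2 = condition 2. H0: μ_1 = μ_2; H1: μ_1 ≠ μ_2 (Welch's two-sample t-test, two-sided).
t = (x̄_1 − x̄_2)/√(s_1²/n_1 + s_2²/n_2) = (656 − 683)/√(67.3²/49 + 33.7²/53) = -2.53
Welch–Satterthwaite df ≈ 69.39
Two-sided p-value ≈ 0.0137
Since p ≈ 0.0137 < α = 0.05, reject H0; the data support H1.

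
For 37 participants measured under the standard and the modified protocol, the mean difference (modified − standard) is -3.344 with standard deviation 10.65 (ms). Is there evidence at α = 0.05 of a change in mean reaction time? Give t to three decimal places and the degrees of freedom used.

H0: μ_d = 0; H1: μ_d ≠ 0 (paired t-test on the differences, two-sided).
t = d̄/(s_d/√n) = -3.344/(10.65/√37) = -1.910
df = n − 1 = 36
Two-sided p-value ≈ 0.0641
Since p ≈ 0.0641 > α = 0.05, fail to reject H0; the evidence is not statistically significant.

t = -1.910, df = 36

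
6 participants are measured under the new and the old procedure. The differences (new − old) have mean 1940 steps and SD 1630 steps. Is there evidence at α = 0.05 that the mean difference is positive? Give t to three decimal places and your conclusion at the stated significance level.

H0: μ_d = 0; H1: μ_d > 0 (paired t-test on the differences, right-tailed).
t = d̄/(s_d/√n) = 1940/(1630/√6) = 2.915
df = n − 1 = 5
p-value = P(T ≥ 2.915) ≈ 0.017
Since p ≈ 0.017 < α = 0.05, reject H0; the data support H1.

t = 2.915; reject H0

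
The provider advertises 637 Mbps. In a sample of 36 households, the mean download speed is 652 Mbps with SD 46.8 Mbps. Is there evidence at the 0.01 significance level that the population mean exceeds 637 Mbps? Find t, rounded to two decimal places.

1.92

H0: μ = 637; H1: μ > 637 (one-sample t-test, right-tailed).
t = (x̄ − μ₀)/(s/√n) = (652 − 637)/(46.8/√36) = 1.92
df = n − 1 = 35
p-value = P(T ≥ 1.92) ≈ 0.031
Since p ≈ 0.031 > α = 0.01, fail to reject H0; the data do not provide sufficient evidence against H0.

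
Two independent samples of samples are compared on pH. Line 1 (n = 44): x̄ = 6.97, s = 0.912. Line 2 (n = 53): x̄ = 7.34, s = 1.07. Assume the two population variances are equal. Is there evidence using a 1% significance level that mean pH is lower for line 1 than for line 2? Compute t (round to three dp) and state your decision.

Let group 1 = line 1, group 2 = line 2. H0: μ_1 = μ_2; H1: μ_1 < μ_2 (two-sample pooled-variance t-test, left-tailed).
s_p² = [(44−1)·0.912² + (53−1)·1.07²]/(44+53−2) = 1.00316
t = (6.97 − 7.34)/√[1.00316·(1/44 + 1/53)] = -1.811
df = n₁ + n₂ − 2 = 95
p-value = P(T ≤ -1.811) ≈ 0.037
Since p ≈ 0.037 > α = 0.01, fail to reject H0; the evidence is not statistically significant.

t = -1.811; fail to reject H0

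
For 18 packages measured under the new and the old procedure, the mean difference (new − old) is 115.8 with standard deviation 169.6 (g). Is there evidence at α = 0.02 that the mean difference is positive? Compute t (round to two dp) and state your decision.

t = 2.90; reject H0

H0: μ_d = 0; H1: μ_d > 0 (paired t-test on the differences, right-tailed).
t = d̄/(s_d/√n) = 115.8/(169.6/√18) = 2.90
df = n − 1 = 17
p-value = P(T ≥ 2.90) ≈ 0.005
Since p ≈ 0.005 < α = 0.02, reject H0; the evidence is statistically significant.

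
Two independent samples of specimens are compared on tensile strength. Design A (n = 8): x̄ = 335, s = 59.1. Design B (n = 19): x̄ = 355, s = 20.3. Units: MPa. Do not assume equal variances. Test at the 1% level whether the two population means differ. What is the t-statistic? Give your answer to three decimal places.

-0.934

Let group 1 = design A, group 2 = design B. H0: μ_1 = μ_2; H1: μ_1 ≠ μ_2 (Welch's two-sample t-test, two-sided).
t = (x̄_1 − x̄_2)/√(s_1²/n_1 + s_2²/n_2) = (335 − 355)/√(59.1²/8 + 20.3²/19) = -0.934
Welch–Satterthwaite df ≈ 7.71
Two-sided p-value ≈ 0.3785
Since p ≈ 0.3785 > α = 0.01, fail to reject H0; the data do not provide sufficient evidence against H0.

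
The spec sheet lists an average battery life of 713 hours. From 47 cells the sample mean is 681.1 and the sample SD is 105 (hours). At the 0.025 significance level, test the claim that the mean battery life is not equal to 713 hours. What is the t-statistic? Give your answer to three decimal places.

H0: μ = 713; H1: μ ≠ 713 (one-sample t-test, two-sided).
t = (x̄ − μ₀)/(s/√n) = (681.1 − 713)/(105/√47) = -2.083
df = n − 1 = 46
Two-sided p-value ≈ 0.043
Since p ≈ 0.043 > α = 0.025, fail to reject H0; the evidence is not statistically significant.

-2.083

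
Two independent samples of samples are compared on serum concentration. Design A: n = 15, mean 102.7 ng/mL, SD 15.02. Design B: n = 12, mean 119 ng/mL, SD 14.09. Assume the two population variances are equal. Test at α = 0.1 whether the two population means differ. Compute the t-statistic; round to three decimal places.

Let group 1 = design A, group 2 = design B. H0: μ_1 = μ_2; H1: μ_1 ≠ μ_2 (two-sample pooled-variance t-test, two-sided).
s_p² = [(15−1)·15.02² + (12−1)·14.09²]/(15+12−2) = 213.689
t = (102.7 − 119)/√[213.689·(1/15 + 1/12)] = -2.879
df = n₁ + n₂ − 2 = 25
Two-sided p-value ≈ 0.0081
Since p ≈ 0.0081 < α = 0.1, reject H0; the evidence is statistically significant.

-2.879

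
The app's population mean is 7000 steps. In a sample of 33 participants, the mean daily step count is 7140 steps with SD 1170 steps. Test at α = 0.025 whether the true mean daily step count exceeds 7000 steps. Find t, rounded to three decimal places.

0.687

H0: μ = 7000; H1: μ > 7000 (one-sample t-test, right-tailed).
t = (x̄ − μ₀)/(s/√n) = (7140 − 7000)/(1170/√33) = 0.687
df = n − 1 = 32
p-value = P(T ≥ 0.687) ≈ 0.248
Since p ≈ 0.248 > α = 0.025, fail to reject H0; the evidence is not statistically significant.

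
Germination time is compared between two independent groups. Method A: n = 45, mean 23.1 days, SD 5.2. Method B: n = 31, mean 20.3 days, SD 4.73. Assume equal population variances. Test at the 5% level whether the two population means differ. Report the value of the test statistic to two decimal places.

2.39

Let group 1 = method A, group 2 = method B. H0: μ_1 = μ_2; H1: μ_1 ≠ μ_2 (two-sample pooled-variance t-test, two-sided).
s_p² = [(45−1)·5.2² + (31−1)·4.73²]/(45+31−2) = 25.1479
t = (23.1 − 20.3)/√[25.1479·(1/45 + 1/31)] = 2.39
df = n₁ + n₂ − 2 = 74
Two-sided p-value ≈ 0.019
Since p ≈ 0.019 < α = 0.05, reject H0; the data support H1.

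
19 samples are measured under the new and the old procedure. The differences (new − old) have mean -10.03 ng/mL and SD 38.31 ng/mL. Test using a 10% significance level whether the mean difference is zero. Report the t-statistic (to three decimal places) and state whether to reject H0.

H0: μ_d = 0; H1: μ_d ≠ 0 (paired t-test on the differences, two-sided).
t = d̄/(s_d/√n) = -10.03/(38.31/√19) = -1.141
df = n − 1 = 18
Two-sided p-value ≈ 0.2687
Since p ≈ 0.2687 > α = 0.1, fail to reject H0; the data do not provide sufficient evidence against H0.

t = -1.141; fail to reject H0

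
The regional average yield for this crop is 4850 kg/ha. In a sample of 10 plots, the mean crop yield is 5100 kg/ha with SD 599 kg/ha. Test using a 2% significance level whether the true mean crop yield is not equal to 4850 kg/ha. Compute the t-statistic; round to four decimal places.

1.3198

H0: μ = 4850; H1: μ ≠ 4850 (one-sample t-test, two-sided).
t = (x̄ − μ₀)/(s/√n) = (5100 − 4850)/(599/√10) = 1.3198
df = n − 1 = 9
Two-sided p-value ≈ 0.2195
Since p ≈ 0.2195 > α = 0.02, fail to reject H0; the data do not provide sufficient evidence against H0.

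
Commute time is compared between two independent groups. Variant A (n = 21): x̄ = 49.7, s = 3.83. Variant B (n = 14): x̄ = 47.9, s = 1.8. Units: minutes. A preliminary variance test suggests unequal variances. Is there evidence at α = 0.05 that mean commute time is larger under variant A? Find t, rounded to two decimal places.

Let group 1 = variant A, group 2 = variant B. H0: μ_1 = μ_2; H1: μ_1 > μ_2 (Welch's two-sample t-test, right-tailed).
t = (x̄_1 − x̄_2)/√(s_1²/n_1 + s_2²/n_2) = (49.7 − 47.9)/√(3.83²/21 + 1.8²/14) = 1.87
Welch–Satterthwaite df ≈ 30.33
p-value = P(T ≥ 1.87) ≈ 0.036
Since p ≈ 0.036 < α = 0.05, reject H0; the data support H1.

1.87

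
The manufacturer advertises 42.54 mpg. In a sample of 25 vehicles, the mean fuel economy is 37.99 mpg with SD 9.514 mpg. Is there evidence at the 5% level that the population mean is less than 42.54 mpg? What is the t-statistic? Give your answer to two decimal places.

-2.39

H0: μ = 42.54; H1: μ < 42.54 (one-sample t-test, left-tailed).
t = (x̄ − μ₀)/(s/√n) = (37.99 − 42.54)/(9.514/√25) = -2.39
df = n − 1 = 24
p-value = P(T ≤ -2.39) ≈ 0.012
Since p ≈ 0.012 < α = 0.05, reject H0; the data support H1.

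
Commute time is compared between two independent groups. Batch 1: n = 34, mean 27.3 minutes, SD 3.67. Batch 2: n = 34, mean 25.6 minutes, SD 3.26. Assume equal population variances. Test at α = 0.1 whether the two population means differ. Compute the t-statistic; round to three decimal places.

2.019

Let group 1 = batch 1, group 2 = batch 2. H0: μ_1 = μ_2; H1: μ_1 ≠ μ_2 (two-sample pooled-variance t-test, two-sided).
s_p² = [(34−1)·3.67² + (34−1)·3.26²]/(34+34−2) = 12.0482
t = (27.3 − 25.6)/√[12.0482·(1/34 + 1/34)] = 2.019
df = n₁ + n₂ − 2 = 66
Two-sided p-value ≈ 0.048
Since p ≈ 0.048 < α = 0.1, reject H0; the evidence is statistically significant.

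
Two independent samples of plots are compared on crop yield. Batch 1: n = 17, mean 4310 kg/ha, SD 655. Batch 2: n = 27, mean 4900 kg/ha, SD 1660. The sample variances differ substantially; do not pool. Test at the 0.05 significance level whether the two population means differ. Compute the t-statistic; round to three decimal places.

-1.654

Let group 1 = batch 1, group 2 = batch 2. H0: μ_1 = μ_2; H1: μ_1 ≠ μ_2 (Welch's two-sample t-test, two-sided).
t = (x̄_1 − x̄_2)/√(s_1²/n_1 + s_2²/n_2) = (4310 − 4900)/√(655²/17 + 1660²/27) = -1.654
Welch–Satterthwaite df ≈ 36.79
Two-sided p-value ≈ 0.107
Since p ≈ 0.107 > α = 0.05, fail to reject H0; the data do not provide sufficient evidence against H0.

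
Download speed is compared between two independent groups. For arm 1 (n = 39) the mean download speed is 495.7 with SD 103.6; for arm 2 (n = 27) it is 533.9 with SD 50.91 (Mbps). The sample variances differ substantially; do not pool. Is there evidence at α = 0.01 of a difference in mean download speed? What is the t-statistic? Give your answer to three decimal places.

-1.983

Let group 1 = arm 1, group 2 = arm 2. H0: μ_1 = μ_2; H1: μ_1 ≠ μ_2 (Welch's two-sample t-test, two-sided).
t = (x̄_1 − x̄_2)/√(s_1²/n_1 + s_2²/n_2) = (495.7 − 533.9)/√(103.6²/39 + 50.91²/27) = -1.983
Welch–Satterthwaite df ≈ 58.70
Two-sided p-value ≈ 0.0521
Since p ≈ 0.0521 > α = 0.01, fail to reject H0; the evidence is not statistically significant.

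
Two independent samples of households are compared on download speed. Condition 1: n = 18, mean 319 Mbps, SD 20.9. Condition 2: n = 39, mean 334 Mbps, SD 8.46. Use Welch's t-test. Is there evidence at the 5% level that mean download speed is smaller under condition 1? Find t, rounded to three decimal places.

Let group 1 = condition 1, group 2 = condition 2. H0: μ_1 = μ_2; H1: μ_1 < μ_2 (Welch's two-sample t-test, left-tailed).
t = (x̄_1 − x̄_2)/√(s_1²/n_1 + s_2²/n_2) = (319 − 334)/√(20.9²/18 + 8.46²/39) = -2.936
Welch–Satterthwaite df ≈ 19.62
p-value = P(T ≤ -2.936) ≈ 0.004
Since p ≈ 0.004 < α = 0.05, reject H0; the evidence is statistically significant.

-2.936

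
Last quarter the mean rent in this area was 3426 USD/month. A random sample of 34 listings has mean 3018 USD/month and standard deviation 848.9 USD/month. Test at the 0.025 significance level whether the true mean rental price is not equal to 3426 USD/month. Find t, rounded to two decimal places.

-2.80

H0: μ = 3426; H1: μ ≠ 3426 (one-sample t-test, two-sided).
t = (x̄ − μ₀)/(s/√n) = (3018 − 3426)/(848.9/√34) = -2.80
df = n − 1 = 33
Two-sided p-value ≈ 0.008
Since p ≈ 0.008 < α = 0.025, reject H0; the evidence is statistically significant.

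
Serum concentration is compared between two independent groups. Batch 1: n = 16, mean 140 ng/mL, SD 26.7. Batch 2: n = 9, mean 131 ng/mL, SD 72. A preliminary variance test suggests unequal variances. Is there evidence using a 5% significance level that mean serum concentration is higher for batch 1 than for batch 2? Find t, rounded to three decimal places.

0.361

Let group 1 = batch 1, group 2 = batch 2. H0: μ_1 = μ_2; H1: μ_1 > μ_2 (Welch's two-sample t-test, right-tailed).
t = (x̄_1 − x̄_2)/√(s_1²/n_1 + s_2²/n_2) = (140 − 131)/√(26.7²/16 + 72²/9) = 0.361
Welch–Satterthwaite df ≈ 9.26
p-value = P(T ≥ 0.361) ≈ 0.3630
Since p ≈ 0.3630 > α = 0.05, fail to reject H0; the data do not provide sufficient evidence against H0.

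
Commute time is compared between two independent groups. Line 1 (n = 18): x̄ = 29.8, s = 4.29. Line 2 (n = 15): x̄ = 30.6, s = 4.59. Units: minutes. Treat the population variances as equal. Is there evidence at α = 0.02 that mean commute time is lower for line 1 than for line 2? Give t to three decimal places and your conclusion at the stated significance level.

Let group 1 = line 1, group 2 = line 2. H0: μ_1 = μ_2; H1: μ_1 < μ_2 (two-sample pooled-variance t-test, left-tailed).
s_p² = [(18−1)·4.29² + (15−1)·4.59²]/(18+15−2) = 19.6072
t = (29.8 − 30.6)/√[19.6072·(1/18 + 1/15)] = -0.517
df = n₁ + n₂ − 2 = 31
p-value = P(T ≤ -0.517) ≈ 0.304
Since p ≈ 0.304 > α = 0.02, fail to reject H0; the data do not provide sufficient evidence against H0.

t = -0.517; fail to reject H0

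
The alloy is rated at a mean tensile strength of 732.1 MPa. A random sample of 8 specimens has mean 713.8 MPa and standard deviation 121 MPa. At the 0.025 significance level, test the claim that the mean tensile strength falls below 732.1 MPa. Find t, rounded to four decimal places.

H0: μ = 732.1; H1: μ < 732.1 (one-sample t-test, left-tailed).
t = (x̄ − μ₀)/(s/√n) = (713.8 − 732.1)/(121/√8) = -0.4278
df = n − 1 = 7
p-value = P(T ≤ -0.4278) ≈ 0.341
Since p ≈ 0.341 > α = 0.025, fail to reject H0; the evidence is not statistically significant.

-0.4278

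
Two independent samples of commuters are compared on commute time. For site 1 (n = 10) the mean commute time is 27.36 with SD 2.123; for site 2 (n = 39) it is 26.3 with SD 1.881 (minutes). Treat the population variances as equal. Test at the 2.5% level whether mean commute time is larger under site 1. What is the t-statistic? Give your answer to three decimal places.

Let group 1 = site 1, group 2 = site 2. H0: μ_1 = μ_2; H1: μ_1 > μ_2 (two-sample pooled-variance t-test, right-tailed).
s_p² = [(10−1)·2.123² + (39−1)·1.881²]/(10+39−2) = 3.72371
t = (27.36 − 26.3)/√[3.72371·(1/10 + 1/39)] = 1.550
df = n₁ + n₂ − 2 = 47
p-value = P(T ≥ 1.550) ≈ 0.0640
Since p ≈ 0.0640 > α = 0.025, fail to reject H0; the data do not provide sufficient evidence against H0.

1.550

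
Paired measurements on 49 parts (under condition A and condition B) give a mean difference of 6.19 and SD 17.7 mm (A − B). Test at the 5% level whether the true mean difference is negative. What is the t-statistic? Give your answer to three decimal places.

2.448

H0: μ_d = 0; H1: μ_d < 0 (paired t-test on the differences, left-tailed).
t = d̄/(s_d/√n) = 6.19/(17.7/√49) = 2.448
df = n − 1 = 48
p-value = P(T ≤ 2.448) ≈ 0.991
Since p ≈ 0.991 > α = 0.05, fail to reject H0; the evidence is not statistically significant.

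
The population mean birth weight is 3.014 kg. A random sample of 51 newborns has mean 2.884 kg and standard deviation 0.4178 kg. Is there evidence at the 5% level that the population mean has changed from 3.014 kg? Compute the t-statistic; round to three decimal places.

H0: μ = 3.014; H1: μ ≠ 3.014 (one-sample t-test, two-sided).
t = (x̄ − μ₀)/(s/√n) = (2.884 − 3.014)/(0.4178/√51) = -2.222
df = n − 1 = 50
Two-sided p-value ≈ 0.031
Since p ≈ 0.031 < α = 0.05, reject H0; the evidence is statistically significant.

-2.222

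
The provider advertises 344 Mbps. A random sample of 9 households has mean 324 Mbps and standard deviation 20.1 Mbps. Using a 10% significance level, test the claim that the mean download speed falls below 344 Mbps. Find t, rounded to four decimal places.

-2.9851

H0: μ = 344; H1: μ < 344 (one-sample t-test, left-tailed).
t = (x̄ − μ₀)/(s/√n) = (324 − 344)/(20.1/√9) = -2.9851
df = n − 1 = 8
p-value = P(T ≤ -2.9851) ≈ 0.009
Since p ≈ 0.009 < α = 0.1, reject H0; the data support H1.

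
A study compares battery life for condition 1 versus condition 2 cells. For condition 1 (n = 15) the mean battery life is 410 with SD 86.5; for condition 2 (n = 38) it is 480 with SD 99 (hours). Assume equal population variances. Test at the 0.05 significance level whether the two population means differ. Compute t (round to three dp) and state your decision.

Let group 1 = condition 1, group 2 = condition 2. H0: μ_1 = μ_2; H1: μ_1 ≠ μ_2 (two-sample pooled-variance t-test, two-sided).
s_p² = [(15−1)·86.5² + (38−1)·99²]/(15+38−2) = 9164.48
t = (410 − 480)/√[9164.48·(1/15 + 1/38)] = -2.398
df = n₁ + n₂ − 2 = 51
Two-sided p-value ≈ 0.0202
Since p ≈ 0.0202 < α = 0.05, reject H0; the data support H1.

t = -2.398; reject H0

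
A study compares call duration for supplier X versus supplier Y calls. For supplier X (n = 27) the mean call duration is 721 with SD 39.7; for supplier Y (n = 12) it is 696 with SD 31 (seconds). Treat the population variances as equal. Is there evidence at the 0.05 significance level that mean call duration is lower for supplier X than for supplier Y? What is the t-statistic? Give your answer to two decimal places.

Let group 1 = supplier X, group 2 = supplier Y. H0: μ_1 = μ_2; H1: μ_1 < μ_2 (two-sample pooled-variance t-test, left-tailed).
s_p² = [(27−1)·39.7² + (12−1)·31²]/(27+12−2) = 1393.23
t = (721 − 696)/√[1393.23·(1/27 + 1/12)] = 1.93
df = n₁ + n₂ − 2 = 37
p-value = P(T ≤ 1.93) ≈ 0.9694
Since p ≈ 0.9694 > α = 0.05, fail to reject H0; the evidence is not statistically significant.

1.93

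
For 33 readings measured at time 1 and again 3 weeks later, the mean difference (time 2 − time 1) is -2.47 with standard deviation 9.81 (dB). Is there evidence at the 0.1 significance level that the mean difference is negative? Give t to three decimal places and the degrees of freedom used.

H0: μ_d = 0; H1: μ_d < 0 (paired t-test on the differences, left-tailed).
t = d̄/(s_d/√n) = -2.47/(9.81/√33) = -1.446
df = n − 1 = 32
p-value = P(T ≤ -1.446) ≈ 0.079
Since p ≈ 0.079 < α = 0.1, reject H0; the evidence is statistically significant.

t = -1.446, df = 32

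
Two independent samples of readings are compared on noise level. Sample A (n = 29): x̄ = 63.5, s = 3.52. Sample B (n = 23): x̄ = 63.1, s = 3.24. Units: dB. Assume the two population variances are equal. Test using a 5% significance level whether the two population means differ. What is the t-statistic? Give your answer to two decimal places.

Let group 1 = sample A, group 2 = sample B. H0: μ_1 = μ_2; H1: μ_1 ≠ μ_2 (two-sample pooled-variance t-test, two-sided).
s_p² = [(29−1)·3.52² + (23−1)·3.24²]/(29+23−2) = 11.5576
t = (63.5 − 63.1)/√[11.5576·(1/29 + 1/23)] = 0.42
df = n₁ + n₂ − 2 = 50
Two-sided p-value ≈ 0.6753
Since p ≈ 0.6753 > α = 0.05, fail to reject H0; the data do not provide sufficient evidence against H0.

0.42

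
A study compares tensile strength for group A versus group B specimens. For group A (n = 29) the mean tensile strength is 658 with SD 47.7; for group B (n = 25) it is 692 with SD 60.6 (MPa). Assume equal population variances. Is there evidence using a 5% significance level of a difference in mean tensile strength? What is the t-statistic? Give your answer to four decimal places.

-2.3054

Let group 1 = group A, group 2 = group B. H0: μ_1 = μ_2; H1: μ_1 ≠ μ_2 (two-sample pooled-variance t-test, two-sided).
s_p² = [(29−1)·47.7² + (25−1)·60.6²]/(29+25−2) = 2920.09
t = (658 − 692)/√[2920.09·(1/29 + 1/25)] = -2.3054
df = n₁ + n₂ − 2 = 52
Two-sided p-value ≈ 0.025
Since p ≈ 0.025 < α = 0.05, reject H0; the evidence is statistically significant.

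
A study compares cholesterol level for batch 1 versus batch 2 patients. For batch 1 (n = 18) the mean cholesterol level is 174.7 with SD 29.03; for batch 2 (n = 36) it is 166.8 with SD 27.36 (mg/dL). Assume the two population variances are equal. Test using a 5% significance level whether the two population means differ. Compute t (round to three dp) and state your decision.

Let group 1 = batch 1, group 2 = batch 2. H0: μ_1 = μ_2; H1: μ_1 ≠ μ_2 (two-sample pooled-variance t-test, two-sided).
s_p² = [(18−1)·29.03² + (36−1)·27.36²]/(18+36−2) = 779.356
t = (174.7 − 166.8)/√[779.356·(1/18 + 1/36)] = 0.980
df = n₁ + n₂ − 2 = 52
Two-sided p-value ≈ 0.3315
Since p ≈ 0.3315 > α = 0.05, fail to reject H0; the data do not provide sufficient evidence against H0.

t = 0.980; fail to reject H0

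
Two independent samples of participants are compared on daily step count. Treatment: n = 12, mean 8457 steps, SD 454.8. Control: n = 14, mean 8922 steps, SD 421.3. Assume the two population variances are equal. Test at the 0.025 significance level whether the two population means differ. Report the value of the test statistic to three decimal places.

Let group 1 = treatment, group 2 = control. H0: μ_1 = μ_2; H1: μ_1 ≠ μ_2 (two-sample pooled-variance t-test, two-sided).
s_p² = [(12−1)·454.8² + (14−1)·421.3²]/(12+14−2) = 190945
t = (8457 − 8922)/√[190945·(1/12 + 1/14)] = -2.705
df = n₁ + n₂ − 2 = 24
Two-sided p-value ≈ 0.0124
Since p ≈ 0.0124 < α = 0.025, reject H0; the data support H1.

-2.705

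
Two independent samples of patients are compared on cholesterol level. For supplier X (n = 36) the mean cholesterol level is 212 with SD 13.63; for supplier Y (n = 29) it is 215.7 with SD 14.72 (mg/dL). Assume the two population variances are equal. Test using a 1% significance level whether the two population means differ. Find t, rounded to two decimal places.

-1.05

Let group 1 = supplier X, group 2 = supplier Y. H0: μ_1 = μ_2; H1: μ_1 ≠ μ_2 (two-sample pooled-variance t-test, two-sided).
s_p² = [(36−1)·13.63² + (29−1)·14.72²]/(36+29−2) = 199.511
t = (212 − 215.7)/√[199.511·(1/36 + 1/29)] = -1.05
df = n₁ + n₂ − 2 = 63
Two-sided p-value ≈ 0.2978
Since p ≈ 0.2978 > α = 0.01, fail to reject H0; the data do not provide sufficient evidence against H0.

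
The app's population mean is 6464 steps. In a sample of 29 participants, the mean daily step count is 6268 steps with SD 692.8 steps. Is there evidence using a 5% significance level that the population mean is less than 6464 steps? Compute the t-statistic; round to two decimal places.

-1.52

H0: μ = 6464; H1: μ < 6464 (one-sample t-test, left-tailed).
t = (x̄ − μ₀)/(s/√n) = (6268 − 6464)/(692.8/√29) = -1.52
df = n − 1 = 28
p-value = P(T ≤ -1.52) ≈ 0.069
Since p ≈ 0.069 > α = 0.05, fail to reject H0; the evidence is not statistically significant.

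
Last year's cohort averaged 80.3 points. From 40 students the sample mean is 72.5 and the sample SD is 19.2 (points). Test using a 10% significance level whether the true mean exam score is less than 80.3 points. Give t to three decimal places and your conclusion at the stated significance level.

H0: μ = 80.3; H1: μ < 80.3 (one-sample t-test, left-tailed).
t = (x̄ − μ₀)/(s/√n) = (72.5 − 80.3)/(19.2/√40) = -2.569
df = n − 1 = 39
p-value = P(T ≤ -2.569) ≈ 0.0071
Since p ≈ 0.0071 < α = 0.1, reject H0; the data support H1.

t = -2.569; reject H0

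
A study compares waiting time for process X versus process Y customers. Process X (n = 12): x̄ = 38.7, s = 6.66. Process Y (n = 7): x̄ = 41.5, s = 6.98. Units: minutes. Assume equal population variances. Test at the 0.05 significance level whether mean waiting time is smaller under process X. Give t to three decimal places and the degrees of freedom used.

Let group 1 = process X, group 2 = process Y. H0: μ_1 = μ_2; H1: μ_1 < μ_2 (two-sample pooled-variance t-test, left-tailed).
s_p² = [(12−1)·6.66² + (7−1)·6.98²]/(12+7−2) = 45.8961
t = (38.7 − 41.5)/√[45.8961·(1/12 + 1/7)] = -0.869
df = n₁ + n₂ − 2 = 17
p-value = P(T ≤ -0.869) ≈ 0.1985
Since p ≈ 0.1985 > α = 0.05, fail to reject H0; the data do not provide sufficient evidence against H0.

t = -0.869, df = 17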